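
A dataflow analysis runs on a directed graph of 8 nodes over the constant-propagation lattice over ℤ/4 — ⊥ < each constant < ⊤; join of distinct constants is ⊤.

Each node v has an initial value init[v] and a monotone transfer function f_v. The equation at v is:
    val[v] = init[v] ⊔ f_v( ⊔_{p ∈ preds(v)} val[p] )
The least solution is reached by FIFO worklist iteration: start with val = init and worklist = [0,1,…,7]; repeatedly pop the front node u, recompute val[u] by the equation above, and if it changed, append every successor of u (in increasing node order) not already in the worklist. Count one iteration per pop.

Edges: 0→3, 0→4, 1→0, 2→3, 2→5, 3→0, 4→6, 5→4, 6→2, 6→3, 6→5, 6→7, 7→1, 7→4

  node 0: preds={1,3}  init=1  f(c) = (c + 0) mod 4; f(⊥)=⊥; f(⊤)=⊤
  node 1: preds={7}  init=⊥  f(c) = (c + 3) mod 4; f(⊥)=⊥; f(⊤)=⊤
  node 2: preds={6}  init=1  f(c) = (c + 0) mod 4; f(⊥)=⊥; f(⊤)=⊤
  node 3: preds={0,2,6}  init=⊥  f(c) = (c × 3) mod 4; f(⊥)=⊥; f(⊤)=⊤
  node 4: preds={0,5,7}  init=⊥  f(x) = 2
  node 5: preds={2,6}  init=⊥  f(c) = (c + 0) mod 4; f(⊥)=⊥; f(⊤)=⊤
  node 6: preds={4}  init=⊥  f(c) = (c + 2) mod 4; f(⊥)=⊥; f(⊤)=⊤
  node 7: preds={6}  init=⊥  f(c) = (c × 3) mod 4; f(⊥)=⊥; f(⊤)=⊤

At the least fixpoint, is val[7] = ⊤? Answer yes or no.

no

Trace (16 dequeues):
  [1] u=0 | in ⊥ | out 1 | ==
  [2] u=1 | in ⊥ | out ⊥ | ==
  [3] u=2 | in ⊥ | out 1 | ==
  [4] u=3 | in 1 | out 3 | prev ⊥ | push {0}
  [5] u=4 | in 1 | out 2 | prev ⊥ | push {}
  [6] u=5 | in 1 | out 1 | prev ⊥ | push {4}
  [7] u=6 | in 2 | out 0 | prev ⊥ | push {2,3,5}
  [8] u=7 | in 0 | out 0 | prev ⊥ | push {1}
  [9] u=0 | in 3 | out ⊤ | prev 1 | push {}
  [10] u=4 | in ⊤ | out 2 | ==
  [11] u=2 | in 0 | out ⊤ | prev 1 | push {}
  [12] u=3 | in ⊤ | out ⊤ | prev 3 | push {0}
  [13] u=5 | in ⊤ | out ⊤ | prev 1 | push {4}
  [14] u=1 | in 0 | out 3 | prev ⊥ | push {}
  [15] u=0 | in ⊤ | out ⊤ | ==
  [16] u=4 | in ⊤ | out 2 | ==

Converged values:
  [0] ⊤
  [1] 3
  [2] ⊤
  [3] ⊤
  [4] 2
  [5] ⊤
  [6] 0
  [7] 0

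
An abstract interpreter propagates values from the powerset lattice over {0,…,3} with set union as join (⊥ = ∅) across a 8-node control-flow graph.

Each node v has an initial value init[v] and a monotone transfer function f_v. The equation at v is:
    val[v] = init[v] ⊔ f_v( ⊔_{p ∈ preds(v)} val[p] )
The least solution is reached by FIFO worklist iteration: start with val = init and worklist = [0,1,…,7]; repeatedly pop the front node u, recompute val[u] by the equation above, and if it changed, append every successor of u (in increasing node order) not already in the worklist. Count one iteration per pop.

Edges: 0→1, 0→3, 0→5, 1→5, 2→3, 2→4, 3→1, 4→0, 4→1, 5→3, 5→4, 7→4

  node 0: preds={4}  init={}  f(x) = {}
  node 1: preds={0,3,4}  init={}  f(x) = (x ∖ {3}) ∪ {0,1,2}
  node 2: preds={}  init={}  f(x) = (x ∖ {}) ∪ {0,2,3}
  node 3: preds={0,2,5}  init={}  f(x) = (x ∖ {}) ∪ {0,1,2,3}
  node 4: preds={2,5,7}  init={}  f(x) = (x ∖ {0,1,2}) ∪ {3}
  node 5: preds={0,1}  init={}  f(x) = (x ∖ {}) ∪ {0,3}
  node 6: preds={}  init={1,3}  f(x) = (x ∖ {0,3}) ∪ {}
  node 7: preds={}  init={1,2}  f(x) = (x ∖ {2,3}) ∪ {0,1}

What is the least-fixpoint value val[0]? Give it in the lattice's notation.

{}

Worklist (12 pops):
  #1 pop 0: in={} → {} (no change)
  #2 pop 1: in={} → {0,1,2} (was {}); enqueue []
  #3 pop 2: in={} → {0,2,3} (was {}); enqueue []
  #4 pop 3: in={0,2,3} → {0,1,2,3} (was {}); enqueue [1]
  #5 pop 4: in={0,1,2,3} → {3} (was {}); enqueue [0]
  #6 pop 5: in={0,1,2} → {0,1,2,3} (was {}); enqueue [3,4]
  #7 pop 6: in={} → {1,3} (no change)
  #8 pop 7: in={} → {0,1,2} (was {1,2}); enqueue []
  #9 pop 1: in={0,1,2,3} → {0,1,2} (no change)
  #10 pop 0: in={3} → {} (no change)
  #11 pop 3: in={0,1,2,3} → {0,1,2,3} (no change)
  #12 pop 4: in={0,1,2,3} → {3} (no change)

Fixpoint:
  val[0] = {}
  val[1] = {0,1,2}
  val[2] = {0,2,3}
  val[3] = {0,1,2,3}
  val[4] = {3}
  val[5] = {0,1,2,3}
  val[6] = {1,3}
  val[7] = {0,1,2}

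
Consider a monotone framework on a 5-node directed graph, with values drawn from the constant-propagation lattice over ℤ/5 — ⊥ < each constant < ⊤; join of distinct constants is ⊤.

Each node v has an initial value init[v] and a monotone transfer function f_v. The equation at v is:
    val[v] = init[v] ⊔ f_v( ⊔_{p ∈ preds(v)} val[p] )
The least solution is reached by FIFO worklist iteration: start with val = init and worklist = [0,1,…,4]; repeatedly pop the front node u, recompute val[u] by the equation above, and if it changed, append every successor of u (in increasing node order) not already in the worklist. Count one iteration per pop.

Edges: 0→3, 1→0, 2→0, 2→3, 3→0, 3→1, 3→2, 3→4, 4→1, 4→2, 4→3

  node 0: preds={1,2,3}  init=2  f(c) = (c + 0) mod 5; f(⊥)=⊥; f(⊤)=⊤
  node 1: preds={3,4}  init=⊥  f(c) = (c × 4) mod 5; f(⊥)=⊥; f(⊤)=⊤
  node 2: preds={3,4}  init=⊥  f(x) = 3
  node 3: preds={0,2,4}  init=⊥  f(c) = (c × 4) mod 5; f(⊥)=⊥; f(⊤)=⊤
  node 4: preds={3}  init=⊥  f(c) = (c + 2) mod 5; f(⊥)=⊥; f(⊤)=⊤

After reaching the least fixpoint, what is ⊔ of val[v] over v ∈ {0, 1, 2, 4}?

Trace (10 dequeues):
  [1] u=0 | in ⊥ | out 2 | ==
  [2] u=1 | in ⊥ | out ⊥ | ==
  [3] u=2 | in ⊥ | out 3 | prev ⊥ | push {0}
  [4] u=3 | in ⊤ | out ⊤ | prev ⊥ | push {1,2}
  [5] u=4 | in ⊤ | out ⊤ | prev ⊥ | push {3}
  [6] u=0 | in ⊤ | out ⊤ | prev 2 | push {}
  [7] u=1 | in ⊤ | out ⊤ | prev ⊥ | push {0}
  [8] u=2 | in ⊤ | out 3 | ==
  [9] u=3 | in ⊤ | out ⊤ | ==
  [10] u=0 | in ⊤ | out ⊤ | ==

Converged values:
  [0] ⊤
  [1] ⊤
  [2] 3
  [3] ⊤
  [4] ⊤

⊤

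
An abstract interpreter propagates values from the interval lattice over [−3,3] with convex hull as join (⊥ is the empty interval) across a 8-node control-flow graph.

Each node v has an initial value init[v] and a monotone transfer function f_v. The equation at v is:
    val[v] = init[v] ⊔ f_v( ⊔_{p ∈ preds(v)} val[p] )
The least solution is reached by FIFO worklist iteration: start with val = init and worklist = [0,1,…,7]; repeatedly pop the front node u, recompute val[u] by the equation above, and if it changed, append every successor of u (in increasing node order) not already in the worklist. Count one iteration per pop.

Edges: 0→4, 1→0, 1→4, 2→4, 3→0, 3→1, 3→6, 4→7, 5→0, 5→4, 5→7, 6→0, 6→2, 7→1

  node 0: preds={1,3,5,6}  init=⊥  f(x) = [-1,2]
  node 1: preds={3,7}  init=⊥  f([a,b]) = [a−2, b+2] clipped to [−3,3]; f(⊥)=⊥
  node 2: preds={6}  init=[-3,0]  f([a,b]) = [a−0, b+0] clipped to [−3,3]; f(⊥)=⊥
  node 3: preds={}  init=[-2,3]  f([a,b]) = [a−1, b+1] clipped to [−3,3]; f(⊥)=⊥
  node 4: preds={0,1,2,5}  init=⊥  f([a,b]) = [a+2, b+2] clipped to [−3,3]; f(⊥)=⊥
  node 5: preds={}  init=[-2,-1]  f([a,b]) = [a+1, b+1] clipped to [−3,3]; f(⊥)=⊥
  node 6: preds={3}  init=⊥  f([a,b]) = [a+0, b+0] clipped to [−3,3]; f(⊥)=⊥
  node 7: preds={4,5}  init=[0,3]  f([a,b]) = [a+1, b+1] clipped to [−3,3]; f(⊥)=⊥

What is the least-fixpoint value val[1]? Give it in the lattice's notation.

[-3,3]

Iteration log — 12 steps:
  step 1. node 0  ⊔preds=[-2,3]  new=[-1,2]  old=⊥  +wl: 
  step 2. node 1  ⊔preds=[-2,3]  new=[-3,3]  old=⊥  +wl: 0
  step 3. node 2  ⊔preds=⊥  new=[-3,0]  stable
  step 4. node 3  ⊔preds=⊥  new=[-2,3]  stable
  step 5. node 4  ⊔preds=[-3,3]  new=[-1,3]  old=⊥  +wl: 
  step 6. node 5  ⊔preds=⊥  new=[-2,-1]  stable
  step 7. node 6  ⊔preds=[-2,3]  new=[-2,3]  old=⊥  +wl: 2
  step 8. node 7  ⊔preds=[-2,3]  new=[-1,3]  old=[0,3]  +wl: 1
  step 9. node 0  ⊔preds=[-3,3]  new=[-1,2]  stable
  step 10. node 2  ⊔preds=[-2,3]  new=[-3,3]  old=[-3,0]  +wl: 4
  step 11. node 1  ⊔preds=[-2,3]  new=[-3,3]  stable
  step 12. node 4  ⊔preds=[-3,3]  new=[-1,3]  stable

Least fixpoint reached:
  node 0: [-1,2]
  node 1: [-3,3]
  node 2: [-3,3]
  node 3: [-2,3]
  node 4: [-1,3]
  node 5: [-2,-1]
  node 6: [-2,3]
  node 7: [-1,3]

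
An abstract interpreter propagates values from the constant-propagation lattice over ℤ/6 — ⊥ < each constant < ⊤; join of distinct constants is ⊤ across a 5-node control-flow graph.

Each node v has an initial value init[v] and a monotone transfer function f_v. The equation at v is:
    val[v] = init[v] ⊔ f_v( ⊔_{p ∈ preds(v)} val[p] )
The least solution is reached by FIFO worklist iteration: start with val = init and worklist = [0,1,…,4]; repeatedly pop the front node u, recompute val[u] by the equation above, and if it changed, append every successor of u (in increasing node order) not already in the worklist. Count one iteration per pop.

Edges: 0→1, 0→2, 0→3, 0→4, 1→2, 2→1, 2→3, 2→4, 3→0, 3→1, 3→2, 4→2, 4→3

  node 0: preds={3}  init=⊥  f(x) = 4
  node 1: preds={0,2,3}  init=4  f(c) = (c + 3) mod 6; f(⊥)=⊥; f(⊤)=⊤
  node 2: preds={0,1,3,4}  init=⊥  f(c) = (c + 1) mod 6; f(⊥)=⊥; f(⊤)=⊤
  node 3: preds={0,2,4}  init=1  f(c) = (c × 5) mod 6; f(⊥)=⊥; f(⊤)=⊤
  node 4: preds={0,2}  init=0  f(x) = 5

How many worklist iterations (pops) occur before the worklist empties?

9

Worklist (9 pops):
  #1 pop 0: in=1 → 4 (was ⊥); enqueue []
  #2 pop 1: in=⊤ → ⊤ (was 4); enqueue []
  #3 pop 2: in=⊤ → ⊤ (was ⊥); enqueue [1]
  #4 pop 3: in=⊤ → ⊤ (was 1); enqueue [0,2]
  #5 pop 4: in=⊤ → ⊤ (was 0); enqueue [3]
  #6 pop 1: in=⊤ → ⊤ (no change)
  #7 pop 0: in=⊤ → 4 (no change)
  #8 pop 2: in=⊤ → ⊤ (no change)
  #9 pop 3: in=⊤ → ⊤ (no change)

Fixpoint:
  val[0] = 4
  val[1] = ⊤
  val[2] = ⊤
  val[3] = ⊤
  val[4] = ⊤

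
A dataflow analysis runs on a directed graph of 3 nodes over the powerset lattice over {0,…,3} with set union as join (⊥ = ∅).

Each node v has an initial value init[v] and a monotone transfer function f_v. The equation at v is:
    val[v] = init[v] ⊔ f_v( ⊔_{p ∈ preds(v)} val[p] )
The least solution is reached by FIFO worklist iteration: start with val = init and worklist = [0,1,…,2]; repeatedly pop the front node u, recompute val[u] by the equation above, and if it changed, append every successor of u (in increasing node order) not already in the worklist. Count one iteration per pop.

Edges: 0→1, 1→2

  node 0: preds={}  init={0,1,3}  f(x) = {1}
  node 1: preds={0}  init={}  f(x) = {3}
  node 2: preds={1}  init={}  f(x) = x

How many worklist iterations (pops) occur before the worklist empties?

Iteration log — 3 steps:
  step 1. node 0  ⊔preds={}  new={0,1,3}  stable
  step 2. node 1  ⊔preds={0,1,3}  new={3}  old={}  +wl: 
  step 3. node 2  ⊔preds={3}  new={3}  old={}  +wl: 

Least fixpoint reached:
  node 0: {0,1,3}
  node 1: {3}
  node 2: {3}

3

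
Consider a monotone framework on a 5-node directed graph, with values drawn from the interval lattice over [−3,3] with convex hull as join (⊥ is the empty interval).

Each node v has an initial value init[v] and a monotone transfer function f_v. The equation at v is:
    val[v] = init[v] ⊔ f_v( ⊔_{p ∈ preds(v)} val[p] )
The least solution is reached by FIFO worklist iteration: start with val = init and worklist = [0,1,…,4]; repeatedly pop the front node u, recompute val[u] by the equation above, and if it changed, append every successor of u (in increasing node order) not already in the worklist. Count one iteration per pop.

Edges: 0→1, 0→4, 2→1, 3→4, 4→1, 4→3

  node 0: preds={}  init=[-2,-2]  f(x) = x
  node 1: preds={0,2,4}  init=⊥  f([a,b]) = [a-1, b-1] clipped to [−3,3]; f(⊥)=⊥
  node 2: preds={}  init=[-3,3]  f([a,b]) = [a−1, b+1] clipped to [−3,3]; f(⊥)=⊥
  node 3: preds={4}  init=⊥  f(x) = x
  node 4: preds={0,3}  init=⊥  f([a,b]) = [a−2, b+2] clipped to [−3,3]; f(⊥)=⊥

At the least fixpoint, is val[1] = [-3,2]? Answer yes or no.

Trace (14 dequeues):
  [1] u=0 | in ⊥ | out [-2,-2] | ==
  [2] u=1 | in [-3,3] | out [-3,2] | prev ⊥ | push {}
  [3] u=2 | in ⊥ | out [-3,3] | ==
  [4] u=3 | in ⊥ | out ⊥ | ==
  [5] u=4 | in [-2,-2] | out [-3,0] | prev ⊥ | push {1,3}
  [6] u=1 | in [-3,3] | out [-3,2] | ==
  [7] u=3 | in [-3,0] | out [-3,0] | prev ⊥ | push {4}
  [8] u=4 | in [-3,0] | out [-3,2] | prev [-3,0] | push {1,3}
  [9] u=1 | in [-3,3] | out [-3,2] | ==
  [10] u=3 | in [-3,2] | out [-3,2] | prev [-3,0] | push {4}
  [11] u=4 | in [-3,2] | out [-3,3] | prev [-3,2] | push {1,3}
  [12] u=1 | in [-3,3] | out [-3,2] | ==
  [13] u=3 | in [-3,3] | out [-3,3] | prev [-3,2] | push {4}
  [14] u=4 | in [-3,3] | out [-3,3] | ==

Converged values:
  [0] [-2,-2]
  [1] [-3,2]
  [2] [-3,3]
  [3] [-3,3]
  [4] [-3,3]

yes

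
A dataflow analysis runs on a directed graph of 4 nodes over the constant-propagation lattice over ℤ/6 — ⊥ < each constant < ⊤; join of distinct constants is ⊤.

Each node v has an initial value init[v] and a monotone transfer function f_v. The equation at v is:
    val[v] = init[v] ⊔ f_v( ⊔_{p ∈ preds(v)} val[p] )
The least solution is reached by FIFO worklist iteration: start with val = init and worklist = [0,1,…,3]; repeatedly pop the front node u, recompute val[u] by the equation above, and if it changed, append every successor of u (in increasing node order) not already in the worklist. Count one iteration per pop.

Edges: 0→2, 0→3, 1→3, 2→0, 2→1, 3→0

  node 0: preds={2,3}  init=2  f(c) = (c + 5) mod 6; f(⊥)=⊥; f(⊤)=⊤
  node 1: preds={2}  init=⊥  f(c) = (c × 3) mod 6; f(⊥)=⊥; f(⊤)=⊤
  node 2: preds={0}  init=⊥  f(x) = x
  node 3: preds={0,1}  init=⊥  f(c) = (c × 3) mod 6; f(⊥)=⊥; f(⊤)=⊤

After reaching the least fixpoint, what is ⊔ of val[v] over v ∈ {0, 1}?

⊤

Worklist (11 pops):
  #1 pop 0: in=⊥ → 2 (no change)
  #2 pop 1: in=⊥ → ⊥ (no change)
  #3 pop 2: in=2 → 2 (was ⊥); enqueue [0,1]
  #4 pop 3: in=2 → 0 (was ⊥); enqueue []
  #5 pop 0: in=⊤ → ⊤ (was 2); enqueue [2,3]
  #6 pop 1: in=2 → 0 (was ⊥); enqueue []
  #7 pop 2: in=⊤ → ⊤ (was 2); enqueue [0,1]
  #8 pop 3: in=⊤ → ⊤ (was 0); enqueue []
  #9 pop 0: in=⊤ → ⊤ (no change)
  #10 pop 1: in=⊤ → ⊤ (was 0); enqueue [3]
  #11 pop 3: in=⊤ → ⊤ (no change)

Fixpoint:
  val[0] = ⊤
  val[1] = ⊤
  val[2] = ⊤
  val[3] = ⊤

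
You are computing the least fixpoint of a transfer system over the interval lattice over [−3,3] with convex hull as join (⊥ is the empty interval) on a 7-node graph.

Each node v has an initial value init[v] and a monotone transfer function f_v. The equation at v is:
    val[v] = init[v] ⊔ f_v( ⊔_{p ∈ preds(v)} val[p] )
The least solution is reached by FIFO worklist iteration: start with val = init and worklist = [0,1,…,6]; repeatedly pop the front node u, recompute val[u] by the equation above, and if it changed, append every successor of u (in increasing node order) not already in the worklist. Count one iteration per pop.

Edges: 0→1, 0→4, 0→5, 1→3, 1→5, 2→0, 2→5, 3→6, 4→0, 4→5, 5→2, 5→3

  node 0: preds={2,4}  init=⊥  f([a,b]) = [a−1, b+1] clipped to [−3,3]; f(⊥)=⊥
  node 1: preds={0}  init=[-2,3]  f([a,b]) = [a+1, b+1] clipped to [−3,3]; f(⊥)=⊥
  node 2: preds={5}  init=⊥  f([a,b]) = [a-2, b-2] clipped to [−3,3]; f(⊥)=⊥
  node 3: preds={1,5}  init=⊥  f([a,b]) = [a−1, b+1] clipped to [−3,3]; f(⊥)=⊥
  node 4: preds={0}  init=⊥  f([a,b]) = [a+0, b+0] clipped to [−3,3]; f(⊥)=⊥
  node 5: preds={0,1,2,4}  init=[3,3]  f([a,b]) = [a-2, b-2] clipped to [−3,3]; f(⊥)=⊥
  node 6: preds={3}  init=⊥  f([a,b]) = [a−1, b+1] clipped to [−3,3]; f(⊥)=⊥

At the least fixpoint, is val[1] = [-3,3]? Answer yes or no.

Trace (18 dequeues):
  [1] u=0 | in ⊥ | out ⊥ | ==
  [2] u=1 | in ⊥ | out [-2,3] | ==
  [3] u=2 | in [3,3] | out [1,1] | prev ⊥ | push {0}
  [4] u=3 | in [-2,3] | out [-3,3] | prev ⊥ | push {}
  [5] u=4 | in ⊥ | out ⊥ | ==
  [6] u=5 | in [-2,3] | out [-3,3] | prev [3,3] | push {2,3}
  [7] u=6 | in [-3,3] | out [-3,3] | prev ⊥ | push {}
  [8] u=0 | in [1,1] | out [0,2] | prev ⊥ | push {1,4,5}
  [9] u=2 | in [-3,3] | out [-3,1] | prev [1,1] | push {0}
  [10] u=3 | in [-3,3] | out [-3,3] | ==
  [11] u=1 | in [0,2] | out [-2,3] | ==
  [12] u=4 | in [0,2] | out [0,2] | prev ⊥ | push {}
  [13] u=5 | in [-3,3] | out [-3,3] | ==
  [14] u=0 | in [-3,2] | out [-3,3] | prev [0,2] | push {1,4,5}
  [15] u=1 | in [-3,3] | out [-2,3] | ==
  [16] u=4 | in [-3,3] | out [-3,3] | prev [0,2] | push {0}
  [17] u=5 | in [-3,3] | out [-3,3] | ==
  [18] u=0 | in [-3,3] | out [-3,3] | ==

Converged values:
  [0] [-3,3]
  [1] [-2,3]
  [2] [-3,1]
  [3] [-3,3]
  [4] [-3,3]
  [5] [-3,3]
  [6] [-3,3]

no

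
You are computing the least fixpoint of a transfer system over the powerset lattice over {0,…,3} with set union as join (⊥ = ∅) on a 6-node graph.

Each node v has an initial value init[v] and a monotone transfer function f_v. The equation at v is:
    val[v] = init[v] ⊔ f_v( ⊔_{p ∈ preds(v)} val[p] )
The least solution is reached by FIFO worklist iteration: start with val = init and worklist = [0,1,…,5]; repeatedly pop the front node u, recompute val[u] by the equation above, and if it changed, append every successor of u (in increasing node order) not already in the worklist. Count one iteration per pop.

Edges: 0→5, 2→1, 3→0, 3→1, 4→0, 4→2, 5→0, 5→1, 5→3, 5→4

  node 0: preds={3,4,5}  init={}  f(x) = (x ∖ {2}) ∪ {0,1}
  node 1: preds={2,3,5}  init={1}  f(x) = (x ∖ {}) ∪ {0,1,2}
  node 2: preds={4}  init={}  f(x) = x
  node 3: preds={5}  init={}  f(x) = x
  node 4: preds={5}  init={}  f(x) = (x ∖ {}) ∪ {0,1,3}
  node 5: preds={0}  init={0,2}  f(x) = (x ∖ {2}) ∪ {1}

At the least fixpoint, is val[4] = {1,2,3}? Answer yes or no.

Iteration log — 18 steps:
  step 1. node 0  ⊔preds={0,2}  new={0,1}  old={}  +wl: 
  step 2. node 1  ⊔preds={0,2}  new={0,1,2}  old={1}  +wl: 
  step 3. node 2  ⊔preds={}  new={}  stable
  step 4. node 3  ⊔preds={0,2}  new={0,2}  old={}  +wl: 0,1
  step 5. node 4  ⊔preds={0,2}  new={0,1,2,3}  old={}  +wl: 2
  step 6. node 5  ⊔preds={0,1}  new={0,1,2}  old={0,2}  +wl: 3,4
  step 7. node 0  ⊔preds={0,1,2,3}  new={0,1,3}  old={0,1}  +wl: 5
  step 8. node 1  ⊔preds={0,1,2}  new={0,1,2}  stable
  step 9. node 2  ⊔preds={0,1,2,3}  new={0,1,2,3}  old={}  +wl: 1
  step 10. node 3  ⊔preds={0,1,2}  new={0,1,2}  old={0,2}  +wl: 0
  step 11. node 4  ⊔preds={0,1,2}  new={0,1,2,3}  stable
  step 12. node 5  ⊔preds={0,1,3}  new={0,1,2,3}  old={0,1,2}  +wl: 3,4
  step 13. node 1  ⊔preds={0,1,2,3}  new={0,1,2,3}  old={0,1,2}  +wl: 
  step 14. node 0  ⊔preds={0,1,2,3}  new={0,1,3}  stable
  step 15. node 3  ⊔preds={0,1,2,3}  new={0,1,2,3}  old={0,1,2}  +wl: 0,1
  step 16. node 4  ⊔preds={0,1,2,3}  new={0,1,2,3}  stable
  step 17. node 0  ⊔preds={0,1,2,3}  new={0,1,3}  stable
  step 18. node 1  ⊔preds={0,1,2,3}  new={0,1,2,3}  stable

Least fixpoint reached:
  node 0: {0,1,3}
  node 1: {0,1,2,3}
  node 2: {0,1,2,3}
  node 3: {0,1,2,3}
  node 4: {0,1,2,3}
  node 5: {0,1,2,3}

no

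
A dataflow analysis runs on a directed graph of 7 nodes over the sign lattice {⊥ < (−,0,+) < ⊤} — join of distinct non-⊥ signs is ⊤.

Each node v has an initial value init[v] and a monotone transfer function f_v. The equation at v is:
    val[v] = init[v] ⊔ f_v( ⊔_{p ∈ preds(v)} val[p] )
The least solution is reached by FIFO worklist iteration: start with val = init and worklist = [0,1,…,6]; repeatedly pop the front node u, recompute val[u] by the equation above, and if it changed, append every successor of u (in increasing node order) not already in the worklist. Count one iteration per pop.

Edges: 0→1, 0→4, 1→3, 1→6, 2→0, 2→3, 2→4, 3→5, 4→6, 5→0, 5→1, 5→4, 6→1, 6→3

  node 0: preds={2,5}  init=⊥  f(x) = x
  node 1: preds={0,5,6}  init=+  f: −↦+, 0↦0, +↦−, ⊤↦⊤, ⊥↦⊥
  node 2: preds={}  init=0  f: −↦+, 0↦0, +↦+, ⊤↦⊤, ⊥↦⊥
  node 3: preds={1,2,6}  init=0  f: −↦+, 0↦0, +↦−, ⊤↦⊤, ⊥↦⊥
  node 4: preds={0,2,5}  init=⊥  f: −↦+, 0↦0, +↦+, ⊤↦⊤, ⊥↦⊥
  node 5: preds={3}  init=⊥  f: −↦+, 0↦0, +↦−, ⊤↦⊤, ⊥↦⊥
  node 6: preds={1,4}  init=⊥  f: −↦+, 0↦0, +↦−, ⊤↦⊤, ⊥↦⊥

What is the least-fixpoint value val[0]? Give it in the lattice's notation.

Trace (12 dequeues):
  [1] u=0 | in 0 | out 0 | prev ⊥ | push {}
  [2] u=1 | in 0 | out ⊤ | prev + | push {}
  [3] u=2 | in ⊥ | out 0 | ==
  [4] u=3 | in ⊤ | out ⊤ | prev 0 | push {}
  [5] u=4 | in 0 | out 0 | prev ⊥ | push {}
  [6] u=5 | in ⊤ | out ⊤ | prev ⊥ | push {0,1,4}
  [7] u=6 | in ⊤ | out ⊤ | prev ⊥ | push {3}
  [8] u=0 | in ⊤ | out ⊤ | prev 0 | push {}
  [9] u=1 | in ⊤ | out ⊤ | ==
  [10] u=4 | in ⊤ | out ⊤ | prev 0 | push {6}
  [11] u=3 | in ⊤ | out ⊤ | ==
  [12] u=6 | in ⊤ | out ⊤ | ==

Converged values:
  [0] ⊤
  [1] ⊤
  [2] 0
  [3] ⊤
  [4] ⊤
  [5] ⊤
  [6] ⊤

⊤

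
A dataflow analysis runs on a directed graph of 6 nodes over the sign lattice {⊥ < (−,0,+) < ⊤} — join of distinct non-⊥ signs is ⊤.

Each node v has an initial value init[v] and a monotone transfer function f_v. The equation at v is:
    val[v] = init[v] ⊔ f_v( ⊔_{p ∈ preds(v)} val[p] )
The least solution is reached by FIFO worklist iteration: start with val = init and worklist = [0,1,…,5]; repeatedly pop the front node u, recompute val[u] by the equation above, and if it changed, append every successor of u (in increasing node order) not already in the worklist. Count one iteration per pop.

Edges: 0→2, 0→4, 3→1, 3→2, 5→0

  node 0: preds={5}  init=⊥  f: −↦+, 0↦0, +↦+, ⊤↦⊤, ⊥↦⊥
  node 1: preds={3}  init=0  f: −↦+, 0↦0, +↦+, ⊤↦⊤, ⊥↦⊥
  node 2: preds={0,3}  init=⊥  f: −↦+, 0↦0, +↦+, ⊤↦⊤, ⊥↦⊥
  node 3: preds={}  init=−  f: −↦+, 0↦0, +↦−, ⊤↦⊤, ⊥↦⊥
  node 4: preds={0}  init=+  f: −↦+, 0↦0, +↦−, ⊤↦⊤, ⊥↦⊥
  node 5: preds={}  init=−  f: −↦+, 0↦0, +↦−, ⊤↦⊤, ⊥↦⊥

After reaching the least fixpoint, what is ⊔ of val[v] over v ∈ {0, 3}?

Trace (6 dequeues):
  [1] u=0 | in − | out + | prev ⊥ | push {}
  [2] u=1 | in − | out ⊤ | prev 0 | push {}
  [3] u=2 | in ⊤ | out ⊤ | prev ⊥ | push {}
  [4] u=3 | in ⊥ | out − | ==
  [5] u=4 | in + | out ⊤ | prev + | push {}
  [6] u=5 | in ⊥ | out − | ==

Converged values:
  [0] +
  [1] ⊤
  [2] ⊤
  [3] −
  [4] ⊤
  [5] −

⊤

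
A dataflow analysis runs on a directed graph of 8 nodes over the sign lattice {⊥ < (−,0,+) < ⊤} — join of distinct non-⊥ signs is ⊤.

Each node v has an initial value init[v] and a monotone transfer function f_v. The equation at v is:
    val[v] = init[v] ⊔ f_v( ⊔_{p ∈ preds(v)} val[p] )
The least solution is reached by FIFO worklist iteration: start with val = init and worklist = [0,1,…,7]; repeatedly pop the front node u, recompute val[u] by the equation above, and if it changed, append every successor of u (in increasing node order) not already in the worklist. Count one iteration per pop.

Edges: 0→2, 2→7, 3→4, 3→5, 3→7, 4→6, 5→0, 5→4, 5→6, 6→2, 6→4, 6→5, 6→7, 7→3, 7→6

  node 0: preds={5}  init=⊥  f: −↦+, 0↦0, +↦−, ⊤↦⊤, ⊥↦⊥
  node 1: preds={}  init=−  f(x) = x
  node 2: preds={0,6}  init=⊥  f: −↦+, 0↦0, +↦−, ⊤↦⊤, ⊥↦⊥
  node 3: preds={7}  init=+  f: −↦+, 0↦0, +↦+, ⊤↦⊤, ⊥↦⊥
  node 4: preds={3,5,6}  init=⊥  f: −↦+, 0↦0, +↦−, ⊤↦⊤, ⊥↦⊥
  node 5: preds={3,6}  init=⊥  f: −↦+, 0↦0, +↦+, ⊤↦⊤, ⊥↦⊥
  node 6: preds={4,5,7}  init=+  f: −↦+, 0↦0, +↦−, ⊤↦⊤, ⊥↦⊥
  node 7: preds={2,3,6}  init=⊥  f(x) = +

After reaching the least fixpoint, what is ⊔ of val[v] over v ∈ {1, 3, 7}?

⊤

Trace (18 dequeues):
  [1] u=0 | in ⊥ | out ⊥ | ==
  [2] u=1 | in ⊥ | out − | ==
  [3] u=2 | in + | out − | prev ⊥ | push {}
  [4] u=3 | in ⊥ | out + | ==
  [5] u=4 | in + | out − | prev ⊥ | push {}
  [6] u=5 | in + | out + | prev ⊥ | push {0,4}
  [7] u=6 | in ⊤ | out ⊤ | prev + | push {2,5}
  [8] u=7 | in ⊤ | out + | prev ⊥ | push {3,6}
  [9] u=0 | in + | out − | prev ⊥ | push {}
  [10] u=4 | in ⊤ | out ⊤ | prev − | push {}
  [11] u=2 | in ⊤ | out ⊤ | prev − | push {7}
  [12] u=5 | in ⊤ | out ⊤ | prev + | push {0,4}
  [13] u=3 | in + | out + | ==
  [14] u=6 | in ⊤ | out ⊤ | ==
  [15] u=7 | in ⊤ | out + | ==
  [16] u=0 | in ⊤ | out ⊤ | prev − | push {2}
  [17] u=4 | in ⊤ | out ⊤ | ==
  [18] u=2 | in ⊤ | out ⊤ | ==

Converged values:
  [0] ⊤
  [1] −
  [2] ⊤
  [3] +
  [4] ⊤
  [5] ⊤
  [6] ⊤
  [7] +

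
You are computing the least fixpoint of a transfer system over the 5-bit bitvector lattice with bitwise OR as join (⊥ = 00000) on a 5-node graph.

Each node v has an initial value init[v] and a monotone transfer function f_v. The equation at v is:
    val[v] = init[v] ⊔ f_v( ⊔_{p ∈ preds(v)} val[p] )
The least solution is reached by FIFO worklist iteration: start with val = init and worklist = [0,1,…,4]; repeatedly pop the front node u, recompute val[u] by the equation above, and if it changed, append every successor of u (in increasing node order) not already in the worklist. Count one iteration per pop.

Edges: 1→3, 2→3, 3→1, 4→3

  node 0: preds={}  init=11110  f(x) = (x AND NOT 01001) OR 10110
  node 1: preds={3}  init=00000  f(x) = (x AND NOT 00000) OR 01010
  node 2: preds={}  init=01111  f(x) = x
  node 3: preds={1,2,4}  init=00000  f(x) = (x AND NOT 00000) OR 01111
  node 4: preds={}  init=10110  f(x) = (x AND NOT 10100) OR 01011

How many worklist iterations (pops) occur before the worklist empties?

Worklist (7 pops):
  #1 pop 0: in=00000 → 11110 (no change)
  #2 pop 1: in=00000 → 01010 (was 00000); enqueue []
  #3 pop 2: in=00000 → 01111 (no change)
  #4 pop 3: in=11111 → 11111 (was 00000); enqueue [1]
  #5 pop 4: in=00000 → 11111 (was 10110); enqueue [3]
  #6 pop 1: in=11111 → 11111 (was 01010); enqueue []
  #7 pop 3: in=11111 → 11111 (no change)

Fixpoint:
  val[0] = 11110
  val[1] = 11111
  val[2] = 01111
  val[3] = 11111
  val[4] = 11111

7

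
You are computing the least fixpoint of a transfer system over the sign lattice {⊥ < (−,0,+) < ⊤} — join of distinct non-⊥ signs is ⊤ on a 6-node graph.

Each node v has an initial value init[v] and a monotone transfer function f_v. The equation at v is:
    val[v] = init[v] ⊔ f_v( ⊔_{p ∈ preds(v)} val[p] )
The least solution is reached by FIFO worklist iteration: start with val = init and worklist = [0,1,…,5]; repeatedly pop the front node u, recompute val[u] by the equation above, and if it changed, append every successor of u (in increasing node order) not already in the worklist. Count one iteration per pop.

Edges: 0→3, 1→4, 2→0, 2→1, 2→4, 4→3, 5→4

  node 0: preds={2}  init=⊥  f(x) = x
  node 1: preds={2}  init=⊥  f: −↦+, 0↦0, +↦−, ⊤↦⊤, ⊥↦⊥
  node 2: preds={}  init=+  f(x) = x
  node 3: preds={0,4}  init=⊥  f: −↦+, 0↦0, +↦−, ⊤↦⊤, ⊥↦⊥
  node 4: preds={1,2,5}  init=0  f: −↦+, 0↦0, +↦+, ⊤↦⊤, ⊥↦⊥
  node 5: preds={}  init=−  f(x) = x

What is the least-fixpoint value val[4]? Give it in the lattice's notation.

Iteration log — 7 steps:
  step 1. node 0  ⊔preds=+  new=+  old=⊥  +wl: 
  step 2. node 1  ⊔preds=+  new=−  old=⊥  +wl: 
  step 3. node 2  ⊔preds=⊥  new=+  stable
  step 4. node 3  ⊔preds=⊤  new=⊤  old=⊥  +wl: 
  step 5. node 4  ⊔preds=⊤  new=⊤  old=0  +wl: 3
  step 6. node 5  ⊔preds=⊥  new=−  stable
  step 7. node 3  ⊔preds=⊤  new=⊤  stable

Least fixpoint reached:
  node 0: +
  node 1: −
  node 2: +
  node 3: ⊤
  node 4: ⊤
  node 5: −

⊤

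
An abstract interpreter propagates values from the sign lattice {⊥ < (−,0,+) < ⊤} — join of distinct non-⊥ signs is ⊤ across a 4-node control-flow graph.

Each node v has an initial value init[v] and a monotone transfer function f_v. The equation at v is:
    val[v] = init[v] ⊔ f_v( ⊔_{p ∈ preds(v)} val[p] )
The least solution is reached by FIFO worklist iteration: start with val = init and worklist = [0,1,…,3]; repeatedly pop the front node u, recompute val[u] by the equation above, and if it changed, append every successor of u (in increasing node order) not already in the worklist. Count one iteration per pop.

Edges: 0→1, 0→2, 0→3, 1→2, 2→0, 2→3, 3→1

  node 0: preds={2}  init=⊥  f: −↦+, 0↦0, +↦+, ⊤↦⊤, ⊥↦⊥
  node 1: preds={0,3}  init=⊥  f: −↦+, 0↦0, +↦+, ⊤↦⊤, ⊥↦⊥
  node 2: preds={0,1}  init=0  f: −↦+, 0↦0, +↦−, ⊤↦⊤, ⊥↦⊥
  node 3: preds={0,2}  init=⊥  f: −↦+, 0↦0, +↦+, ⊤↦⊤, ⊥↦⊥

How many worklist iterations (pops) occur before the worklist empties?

5

Iteration log — 5 steps:
  step 1. node 0  ⊔preds=0  new=0  old=⊥  +wl: 
  step 2. node 1  ⊔preds=0  new=0  old=⊥  +wl: 
  step 3. node 2  ⊔preds=0  new=0  stable
  step 4. node 3  ⊔preds=0  new=0  old=⊥  +wl: 1
  step 5. node 1  ⊔preds=0  new=0  stable

Least fixpoint reached:
  node 0: 0
  node 1: 0
  node 2: 0
  node 3: 0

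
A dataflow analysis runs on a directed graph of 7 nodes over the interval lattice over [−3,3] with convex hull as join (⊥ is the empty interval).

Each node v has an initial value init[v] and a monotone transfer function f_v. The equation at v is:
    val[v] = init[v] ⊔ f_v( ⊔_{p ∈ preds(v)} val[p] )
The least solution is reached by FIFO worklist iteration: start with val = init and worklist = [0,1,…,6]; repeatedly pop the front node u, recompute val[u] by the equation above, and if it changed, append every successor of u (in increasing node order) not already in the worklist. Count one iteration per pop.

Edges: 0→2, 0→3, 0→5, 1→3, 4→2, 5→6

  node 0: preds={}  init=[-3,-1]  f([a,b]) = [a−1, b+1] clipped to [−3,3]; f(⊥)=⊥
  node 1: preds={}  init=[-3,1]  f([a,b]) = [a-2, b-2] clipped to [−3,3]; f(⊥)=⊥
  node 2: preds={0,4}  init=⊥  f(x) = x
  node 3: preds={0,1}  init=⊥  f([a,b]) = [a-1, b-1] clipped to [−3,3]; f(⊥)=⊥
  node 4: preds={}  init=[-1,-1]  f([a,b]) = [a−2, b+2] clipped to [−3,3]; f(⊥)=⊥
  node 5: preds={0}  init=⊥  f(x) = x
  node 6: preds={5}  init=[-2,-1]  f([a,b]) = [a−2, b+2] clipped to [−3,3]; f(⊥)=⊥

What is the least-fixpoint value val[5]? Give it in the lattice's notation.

Iteration log — 7 steps:
  step 1. node 0  ⊔preds=⊥  new=[-3,-1]  stable
  step 2. node 1  ⊔preds=⊥  new=[-3,1]  stable
  step 3. node 2  ⊔preds=[-3,-1]  new=[-3,-1]  old=⊥  +wl: 
  step 4. node 3  ⊔preds=[-3,1]  new=[-3,0]  old=⊥  +wl: 
  step 5. node 4  ⊔preds=⊥  new=[-1,-1]  stable
  step 6. node 5  ⊔preds=[-3,-1]  new=[-3,-1]  old=⊥  +wl: 
  step 7. node 6  ⊔preds=[-3,-1]  new=[-3,1]  old=[-2,-1]  +wl: 

Least fixpoint reached:
  node 0: [-3,-1]
  node 1: [-3,1]
  node 2: [-3,-1]
  node 3: [-3,0]
  node 4: [-1,-1]
  node 5: [-3,-1]
  node 6: [-3,1]

[-3,-1]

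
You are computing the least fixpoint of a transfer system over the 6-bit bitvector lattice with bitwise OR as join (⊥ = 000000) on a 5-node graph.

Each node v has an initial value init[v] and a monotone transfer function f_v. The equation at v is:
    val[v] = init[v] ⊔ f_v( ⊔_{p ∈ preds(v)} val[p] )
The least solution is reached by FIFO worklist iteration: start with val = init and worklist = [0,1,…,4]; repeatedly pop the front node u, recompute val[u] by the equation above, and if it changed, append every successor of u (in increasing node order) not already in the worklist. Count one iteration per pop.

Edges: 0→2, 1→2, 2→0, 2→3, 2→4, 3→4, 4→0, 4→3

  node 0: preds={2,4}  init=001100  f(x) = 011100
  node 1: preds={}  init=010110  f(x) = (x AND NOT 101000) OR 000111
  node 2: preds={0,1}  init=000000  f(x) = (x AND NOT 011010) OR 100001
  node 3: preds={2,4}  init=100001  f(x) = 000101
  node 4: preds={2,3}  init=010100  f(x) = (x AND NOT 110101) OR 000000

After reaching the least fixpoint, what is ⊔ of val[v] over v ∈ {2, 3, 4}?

Worklist (6 pops):
  #1 pop 0: in=010100 → 011100 (was 001100); enqueue []
  #2 pop 1: in=000000 → 010111 (was 010110); enqueue []
  #3 pop 2: in=011111 → 100101 (was 000000); enqueue [0]
  #4 pop 3: in=110101 → 100101 (was 100001); enqueue []
  #5 pop 4: in=100101 → 010100 (no change)
  #6 pop 0: in=110101 → 011100 (no change)

Fixpoint:
  val[0] = 011100
  val[1] = 010111
  val[2] = 100101
  val[3] = 100101
  val[4] = 010100

110101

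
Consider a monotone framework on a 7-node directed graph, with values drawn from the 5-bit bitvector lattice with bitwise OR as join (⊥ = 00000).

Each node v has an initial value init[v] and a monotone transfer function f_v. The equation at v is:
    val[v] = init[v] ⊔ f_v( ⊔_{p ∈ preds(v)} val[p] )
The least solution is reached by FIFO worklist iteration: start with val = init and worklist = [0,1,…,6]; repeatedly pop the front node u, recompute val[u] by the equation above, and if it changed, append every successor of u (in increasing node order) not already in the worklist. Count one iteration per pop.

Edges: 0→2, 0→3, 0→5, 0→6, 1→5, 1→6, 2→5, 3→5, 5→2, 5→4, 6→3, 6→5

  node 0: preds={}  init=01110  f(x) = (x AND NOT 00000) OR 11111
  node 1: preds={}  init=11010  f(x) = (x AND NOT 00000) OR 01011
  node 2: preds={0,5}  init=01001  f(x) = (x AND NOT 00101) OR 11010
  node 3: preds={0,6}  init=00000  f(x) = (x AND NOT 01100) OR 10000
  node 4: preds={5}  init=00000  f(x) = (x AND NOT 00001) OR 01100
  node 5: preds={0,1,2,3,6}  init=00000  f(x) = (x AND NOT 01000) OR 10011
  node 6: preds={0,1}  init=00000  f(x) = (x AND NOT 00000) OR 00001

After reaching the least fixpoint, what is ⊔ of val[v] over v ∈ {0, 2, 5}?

11111

Trace (11 dequeues):
  [1] u=0 | in 00000 | out 11111 | prev 01110 | push {}
  [2] u=1 | in 00000 | out 11011 | prev 11010 | push {}
  [3] u=2 | in 11111 | out 11011 | prev 01001 | push {}
  [4] u=3 | in 11111 | out 10011 | prev 00000 | push {}
  [5] u=4 | in 00000 | out 01100 | prev 00000 | push {}
  [6] u=5 | in 11111 | out 10111 | prev 00000 | push {2,4}
  [7] u=6 | in 11111 | out 11111 | prev 00000 | push {3,5}
  [8] u=2 | in 11111 | out 11011 | ==
  [9] u=4 | in 10111 | out 11110 | prev 01100 | push {}
  [10] u=3 | in 11111 | out 10011 | ==
  [11] u=5 | in 11111 | out 10111 | ==

Converged values:
  [0] 11111
  [1] 11011
  [2] 11011
  [3] 10011
  [4] 11110
  [5] 10111
  [6] 11111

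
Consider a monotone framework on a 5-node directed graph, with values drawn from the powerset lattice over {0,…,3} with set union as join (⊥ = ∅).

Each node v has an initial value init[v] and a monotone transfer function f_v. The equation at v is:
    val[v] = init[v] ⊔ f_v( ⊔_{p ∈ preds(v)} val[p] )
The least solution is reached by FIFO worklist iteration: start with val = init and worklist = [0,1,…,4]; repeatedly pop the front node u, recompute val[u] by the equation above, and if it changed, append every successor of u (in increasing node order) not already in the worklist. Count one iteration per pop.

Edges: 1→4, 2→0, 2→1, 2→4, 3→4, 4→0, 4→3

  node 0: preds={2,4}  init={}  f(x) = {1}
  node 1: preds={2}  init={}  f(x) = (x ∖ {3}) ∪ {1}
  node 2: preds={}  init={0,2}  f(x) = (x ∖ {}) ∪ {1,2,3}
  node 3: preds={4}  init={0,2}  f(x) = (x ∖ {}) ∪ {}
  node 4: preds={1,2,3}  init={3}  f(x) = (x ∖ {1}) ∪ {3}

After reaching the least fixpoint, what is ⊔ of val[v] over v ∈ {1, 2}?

Trace (8 dequeues):
  [1] u=0 | in {0,2,3} | out {1} | prev {} | push {}
  [2] u=1 | in {0,2} | out {0,1,2} | prev {} | push {}
  [3] u=2 | in {} | out {0,1,2,3} | prev {0,2} | push {0,1}
  [4] u=3 | in {3} | out {0,2,3} | prev {0,2} | push {}
  [5] u=4 | in {0,1,2,3} | out {0,2,3} | prev {3} | push {3}
  [6] u=0 | in {0,1,2,3} | out {1} | ==
  [7] u=1 | in {0,1,2,3} | out {0,1,2} | ==
  [8] u=3 | in {0,2,3} | out {0,2,3} | ==

Converged values:
  [0] {1}
  [1] {0,1,2}
  [2] {0,1,2,3}
  [3] {0,2,3}
  [4] {0,2,3}

{0,1,2,3}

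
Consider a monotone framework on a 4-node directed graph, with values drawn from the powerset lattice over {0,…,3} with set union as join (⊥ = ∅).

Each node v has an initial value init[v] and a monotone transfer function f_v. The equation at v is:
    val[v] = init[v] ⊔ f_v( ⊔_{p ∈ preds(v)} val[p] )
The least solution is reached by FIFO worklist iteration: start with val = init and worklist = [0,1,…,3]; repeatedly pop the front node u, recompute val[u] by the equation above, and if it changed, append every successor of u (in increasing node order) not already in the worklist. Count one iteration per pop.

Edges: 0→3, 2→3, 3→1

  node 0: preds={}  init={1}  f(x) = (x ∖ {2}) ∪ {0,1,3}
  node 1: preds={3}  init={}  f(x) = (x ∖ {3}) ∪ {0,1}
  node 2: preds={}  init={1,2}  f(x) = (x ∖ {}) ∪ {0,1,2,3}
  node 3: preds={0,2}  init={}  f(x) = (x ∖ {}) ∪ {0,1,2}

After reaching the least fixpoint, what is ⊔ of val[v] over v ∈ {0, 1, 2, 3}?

{0,1,2,3}

Iteration log — 5 steps:
  step 1. node 0  ⊔preds={}  new={0,1,3}  old={1}  +wl: 
  step 2. node 1  ⊔preds={}  new={0,1}  old={}  +wl: 
  step 3. node 2  ⊔preds={}  new={0,1,2,3}  old={1,2}  +wl: 
  step 4. node 3  ⊔preds={0,1,2,3}  new={0,1,2,3}  old={}  +wl: 1
  step 5. node 1  ⊔preds={0,1,2,3}  new={0,1,2}  old={0,1}  +wl: 

Least fixpoint reached:
  node 0: {0,1,3}
  node 1: {0,1,2}
  node 2: {0,1,2,3}
  node 3: {0,1,2,3}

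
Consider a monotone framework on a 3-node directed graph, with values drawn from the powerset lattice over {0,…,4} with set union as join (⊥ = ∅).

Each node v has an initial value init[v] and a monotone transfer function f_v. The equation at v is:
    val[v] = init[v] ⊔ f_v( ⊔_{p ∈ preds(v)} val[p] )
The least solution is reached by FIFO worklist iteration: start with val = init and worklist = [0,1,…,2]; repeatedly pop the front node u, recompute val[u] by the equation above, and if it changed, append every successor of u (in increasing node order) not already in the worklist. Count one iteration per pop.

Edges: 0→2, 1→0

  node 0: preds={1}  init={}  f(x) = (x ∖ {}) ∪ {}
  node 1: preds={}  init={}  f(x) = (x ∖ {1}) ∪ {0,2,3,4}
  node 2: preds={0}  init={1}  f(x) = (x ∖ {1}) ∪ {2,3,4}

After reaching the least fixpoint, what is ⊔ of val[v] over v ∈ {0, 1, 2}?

Trace (5 dequeues):
  [1] u=0 | in {} | out {} | ==
  [2] u=1 | in {} | out {0,2,3,4} | prev {} | push {0}
  [3] u=2 | in {} | out {1,2,3,4} | prev {1} | push {}
  [4] u=0 | in {0,2,3,4} | out {0,2,3,4} | prev {} | push {2}
  [5] u=2 | in {0,2,3,4} | out {0,1,2,3,4} | prev {1,2,3,4} | push {}

Converged values:
  [0] {0,2,3,4}
  [1] {0,2,3,4}
  [2] {0,1,2,3,4}

{0,1,2,3,4}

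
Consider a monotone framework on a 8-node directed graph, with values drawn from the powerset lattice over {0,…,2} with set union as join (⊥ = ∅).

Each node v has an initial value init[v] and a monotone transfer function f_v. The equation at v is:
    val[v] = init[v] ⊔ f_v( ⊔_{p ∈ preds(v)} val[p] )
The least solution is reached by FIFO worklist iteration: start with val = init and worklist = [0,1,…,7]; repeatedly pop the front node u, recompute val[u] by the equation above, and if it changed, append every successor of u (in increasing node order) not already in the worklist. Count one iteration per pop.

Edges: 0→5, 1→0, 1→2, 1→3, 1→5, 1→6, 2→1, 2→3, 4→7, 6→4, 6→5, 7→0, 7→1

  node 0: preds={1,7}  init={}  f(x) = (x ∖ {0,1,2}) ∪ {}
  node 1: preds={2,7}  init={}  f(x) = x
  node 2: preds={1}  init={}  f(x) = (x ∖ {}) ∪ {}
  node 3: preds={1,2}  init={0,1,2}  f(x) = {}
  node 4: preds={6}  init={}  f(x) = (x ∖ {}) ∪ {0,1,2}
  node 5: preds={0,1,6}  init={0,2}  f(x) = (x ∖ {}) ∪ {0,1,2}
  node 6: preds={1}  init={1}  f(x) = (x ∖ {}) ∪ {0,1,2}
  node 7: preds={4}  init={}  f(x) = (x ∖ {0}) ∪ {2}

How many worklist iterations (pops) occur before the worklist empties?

Worklist (18 pops):
  #1 pop 0: in={} → {} (no change)
  #2 pop 1: in={} → {} (no change)
  #3 pop 2: in={} → {} (no change)
  #4 pop 3: in={} → {0,1,2} (no change)
  #5 pop 4: in={1} → {0,1,2} (was {}); enqueue []
  #6 pop 5: in={1} → {0,1,2} (was {0,2}); enqueue []
  #7 pop 6: in={} → {0,1,2} (was {1}); enqueue [4,5]
  #8 pop 7: in={0,1,2} → {1,2} (was {}); enqueue [0,1]
  #9 pop 4: in={0,1,2} → {0,1,2} (no change)
  #10 pop 5: in={0,1,2} → {0,1,2} (no change)
  #11 pop 0: in={1,2} → {} (no change)
  #12 pop 1: in={1,2} → {1,2} (was {}); enqueue [0,2,3,5,6]
  #13 pop 0: in={1,2} → {} (no change)
  #14 pop 2: in={1,2} → {1,2} (was {}); enqueue [1]
  #15 pop 3: in={1,2} → {0,1,2} (no change)
  #16 pop 5: in={0,1,2} → {0,1,2} (no change)
  #17 pop 6: in={1,2} → {0,1,2} (no change)
  #18 pop 1: in={1,2} → {1,2} (no change)

Fixpoint:
  val[0] = {}
  val[1] = {1,2}
  val[2] = {1,2}
  val[3] = {0,1,2}
  val[4] = {0,1,2}
  val[5] = {0,1,2}
  val[6] = {0,1,2}
  val[7] = {1,2}

18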